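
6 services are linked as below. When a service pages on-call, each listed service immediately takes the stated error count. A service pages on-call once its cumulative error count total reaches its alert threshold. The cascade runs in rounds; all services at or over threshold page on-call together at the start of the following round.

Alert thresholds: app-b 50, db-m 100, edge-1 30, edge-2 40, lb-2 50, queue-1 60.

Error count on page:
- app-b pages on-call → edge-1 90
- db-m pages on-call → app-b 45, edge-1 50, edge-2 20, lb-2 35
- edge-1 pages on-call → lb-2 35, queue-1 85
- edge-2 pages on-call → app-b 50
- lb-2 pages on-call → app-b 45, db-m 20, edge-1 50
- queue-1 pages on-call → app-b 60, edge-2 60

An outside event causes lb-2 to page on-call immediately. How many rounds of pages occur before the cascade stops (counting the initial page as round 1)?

4

Round 1 — lb-2 pages on-call (initial).
  app-b: +45 → 45 < 50
  db-m: +20 → 20 < 100
  edge-1: +50 → 50 ≥ 30
Round 2 — edge-1 pages on-call.
  queue-1: +85 → 85 ≥ 60
Round 3 — queue-1 pages on-call.
  app-b: +60 → 105 ≥ 50
  edge-2: +60 → 60 ≥ 40
Round 4 — app-b, edge-2 page on-call.
No further pages.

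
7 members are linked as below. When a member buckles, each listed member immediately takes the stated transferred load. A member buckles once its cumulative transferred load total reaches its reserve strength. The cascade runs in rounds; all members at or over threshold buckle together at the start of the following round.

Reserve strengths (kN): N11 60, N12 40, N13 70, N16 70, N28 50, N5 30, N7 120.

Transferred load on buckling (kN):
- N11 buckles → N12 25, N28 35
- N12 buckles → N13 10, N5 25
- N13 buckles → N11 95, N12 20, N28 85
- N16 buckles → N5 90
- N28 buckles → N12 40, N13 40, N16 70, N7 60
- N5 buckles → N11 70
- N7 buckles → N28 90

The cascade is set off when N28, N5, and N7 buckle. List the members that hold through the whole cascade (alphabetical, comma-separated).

N13

Round 1 — N28, N5, N7 buckle (initial).
  N11: +70 → 70 ≥ 60
  N12: +40 → 40 ≥ 40
  N13: +40 → 40 < 70
  N16: +70 → 70 ≥ 70
Round 2 — N11, N12, N16 buckle.
  N13: +10 → 50 < 70
No further bucklings.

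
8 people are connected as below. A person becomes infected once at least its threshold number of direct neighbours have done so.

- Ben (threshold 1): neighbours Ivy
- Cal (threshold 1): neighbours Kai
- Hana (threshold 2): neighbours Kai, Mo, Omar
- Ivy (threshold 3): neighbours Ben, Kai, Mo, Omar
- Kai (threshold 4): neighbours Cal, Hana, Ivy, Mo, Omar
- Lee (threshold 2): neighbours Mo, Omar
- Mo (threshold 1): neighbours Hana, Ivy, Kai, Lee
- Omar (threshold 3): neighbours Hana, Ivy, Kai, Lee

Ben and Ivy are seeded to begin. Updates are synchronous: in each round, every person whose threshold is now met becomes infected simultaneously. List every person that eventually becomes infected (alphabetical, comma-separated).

Ben, Ivy, Mo

Round 1 — Ben, Ivy become infected (initial).
Round 2 — checking thresholds:
  Kai: 1 of 5 neighbours < 4, holds.
  Mo: 1 of 4 neighbours ≥ 1, becomes infected.
  Omar: 1 of 4 neighbours < 3, holds.
Round 3 — no new infections; cascade stops.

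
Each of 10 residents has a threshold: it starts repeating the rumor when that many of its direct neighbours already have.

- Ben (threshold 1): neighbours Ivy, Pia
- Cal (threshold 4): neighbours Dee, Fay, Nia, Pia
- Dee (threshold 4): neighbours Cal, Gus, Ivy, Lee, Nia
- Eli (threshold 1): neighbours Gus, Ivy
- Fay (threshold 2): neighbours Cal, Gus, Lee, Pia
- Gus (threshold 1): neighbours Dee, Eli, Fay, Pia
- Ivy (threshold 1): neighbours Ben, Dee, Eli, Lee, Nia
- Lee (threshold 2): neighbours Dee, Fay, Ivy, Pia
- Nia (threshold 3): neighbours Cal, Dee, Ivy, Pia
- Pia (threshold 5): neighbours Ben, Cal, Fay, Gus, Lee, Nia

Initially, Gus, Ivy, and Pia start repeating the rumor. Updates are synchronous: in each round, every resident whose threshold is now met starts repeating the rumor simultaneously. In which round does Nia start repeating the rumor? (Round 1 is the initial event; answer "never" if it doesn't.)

Round 1 — Gus, Ivy, Pia start repeating the rumor (initial).
Round 2 — checking thresholds:
  Ben: 2 of 2 neighbours ≥ 1, starts repeating the rumor.
  Cal: 1 of 4 neighbours < 4, not yet.
  Dee: 2 of 5 neighbours < 4, not yet.
  Eli: 2 of 2 neighbours ≥ 1, starts repeating the rumor.
  Fay: 2 of 4 neighbours ≥ 2, starts repeating the rumor.
  Lee: 2 of 4 neighbours ≥ 2, starts repeating the rumor.
  Nia: 2 of 4 neighbours < 3, not yet.
Round 3 — no new spreads; cascade stops.

never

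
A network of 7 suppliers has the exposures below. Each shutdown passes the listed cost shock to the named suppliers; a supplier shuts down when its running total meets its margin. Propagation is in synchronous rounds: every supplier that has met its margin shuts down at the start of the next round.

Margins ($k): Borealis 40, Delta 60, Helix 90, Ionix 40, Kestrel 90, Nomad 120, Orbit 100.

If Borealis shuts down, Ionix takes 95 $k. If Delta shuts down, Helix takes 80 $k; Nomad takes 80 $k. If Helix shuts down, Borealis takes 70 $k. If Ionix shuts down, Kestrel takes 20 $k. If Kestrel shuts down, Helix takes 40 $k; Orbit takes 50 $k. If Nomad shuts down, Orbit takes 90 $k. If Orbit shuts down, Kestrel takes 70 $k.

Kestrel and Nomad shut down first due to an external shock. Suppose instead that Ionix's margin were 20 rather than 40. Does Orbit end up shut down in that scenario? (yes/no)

With Ionix's margin at 20:
Round 1 — Kestrel, Nomad shut down (initial).
  Helix: +40 → 40 < 90
  Orbit: +50+90 → 140 ≥ 100
Round 2 — Orbit shuts down.
No further shutdowns.

yes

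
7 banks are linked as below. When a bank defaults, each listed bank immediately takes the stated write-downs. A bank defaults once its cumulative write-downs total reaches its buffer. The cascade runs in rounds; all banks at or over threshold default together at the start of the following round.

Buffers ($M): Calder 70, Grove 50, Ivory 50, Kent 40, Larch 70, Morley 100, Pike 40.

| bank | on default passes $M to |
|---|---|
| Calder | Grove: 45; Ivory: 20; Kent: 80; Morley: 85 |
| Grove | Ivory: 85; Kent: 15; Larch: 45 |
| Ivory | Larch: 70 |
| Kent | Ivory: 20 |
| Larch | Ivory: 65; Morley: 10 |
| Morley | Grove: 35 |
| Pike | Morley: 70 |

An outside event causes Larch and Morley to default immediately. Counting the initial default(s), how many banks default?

3

Round 1 — Larch, Morley default (initial).
  Grove: +35 → 35 < 50
  Ivory: +65 → 65 ≥ 50
Round 2 — Ivory defaults.
No further defaults.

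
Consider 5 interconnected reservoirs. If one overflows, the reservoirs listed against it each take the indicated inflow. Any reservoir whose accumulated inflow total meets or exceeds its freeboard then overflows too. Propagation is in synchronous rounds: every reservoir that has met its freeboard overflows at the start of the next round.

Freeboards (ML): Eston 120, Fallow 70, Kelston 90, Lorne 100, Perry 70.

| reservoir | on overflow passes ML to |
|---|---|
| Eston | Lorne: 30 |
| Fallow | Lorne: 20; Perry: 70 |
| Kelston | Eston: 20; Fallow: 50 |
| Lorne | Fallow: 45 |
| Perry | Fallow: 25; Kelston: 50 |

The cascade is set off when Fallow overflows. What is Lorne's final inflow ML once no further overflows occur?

20

Round 1 — Fallow overflows (initial).
  Lorne: +20 → 20 < 100
  Perry: +70 → 70 ≥ 70
Round 2 — Perry overflows.
  Kelston: +50 → 50 < 90
No further overflows.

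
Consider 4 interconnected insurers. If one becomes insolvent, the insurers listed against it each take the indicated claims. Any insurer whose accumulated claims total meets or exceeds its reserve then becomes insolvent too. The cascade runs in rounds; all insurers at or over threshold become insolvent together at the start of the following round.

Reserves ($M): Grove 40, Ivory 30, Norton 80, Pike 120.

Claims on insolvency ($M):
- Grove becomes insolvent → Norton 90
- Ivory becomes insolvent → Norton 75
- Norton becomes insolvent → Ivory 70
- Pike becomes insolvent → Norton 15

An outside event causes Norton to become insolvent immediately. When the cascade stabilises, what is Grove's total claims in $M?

0

Round 1 — Norton becomes insolvent (initial).
  Ivory: +70 → 70 ≥ 30
Round 2 — Ivory becomes insolvent.
No further insolvencies.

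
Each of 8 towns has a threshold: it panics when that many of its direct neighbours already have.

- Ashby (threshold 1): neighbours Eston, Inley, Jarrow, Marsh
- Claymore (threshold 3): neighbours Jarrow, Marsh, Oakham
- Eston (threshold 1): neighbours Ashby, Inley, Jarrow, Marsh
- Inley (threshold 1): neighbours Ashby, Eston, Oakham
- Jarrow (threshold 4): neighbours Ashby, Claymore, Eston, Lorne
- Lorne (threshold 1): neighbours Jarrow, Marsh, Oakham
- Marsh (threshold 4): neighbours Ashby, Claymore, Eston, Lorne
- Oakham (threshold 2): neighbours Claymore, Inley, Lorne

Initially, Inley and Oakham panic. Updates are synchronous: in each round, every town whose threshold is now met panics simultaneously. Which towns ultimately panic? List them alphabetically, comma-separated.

Round 1 — Inley, Oakham panic (initial).
Round 2 — checking thresholds:
  Ashby: 1 of 4 neighbours ≥ 1, panics.
  Claymore: 1 of 3 neighbours < 3, below threshold.
  Eston: 1 of 4 neighbours ≥ 1, panics.
  Lorne: 1 of 3 neighbours ≥ 1, panics.
Round 3 — no new panics; cascade stops.

Ashby, Eston, Inley, Lorne, Oakham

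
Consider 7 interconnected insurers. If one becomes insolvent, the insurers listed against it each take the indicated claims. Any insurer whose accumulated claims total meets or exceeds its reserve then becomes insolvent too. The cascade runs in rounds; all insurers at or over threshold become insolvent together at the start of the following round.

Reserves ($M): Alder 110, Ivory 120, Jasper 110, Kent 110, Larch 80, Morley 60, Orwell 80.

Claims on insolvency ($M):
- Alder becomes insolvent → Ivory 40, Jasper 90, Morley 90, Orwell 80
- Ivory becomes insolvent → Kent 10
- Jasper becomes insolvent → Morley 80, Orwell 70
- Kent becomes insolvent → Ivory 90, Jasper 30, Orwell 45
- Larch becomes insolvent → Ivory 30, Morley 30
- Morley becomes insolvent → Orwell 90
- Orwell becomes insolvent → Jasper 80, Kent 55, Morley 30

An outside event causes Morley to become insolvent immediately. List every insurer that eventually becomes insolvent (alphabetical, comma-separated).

Morley, Orwell

Round 1 — Morley becomes insolvent (initial).
  Orwell: +90 → 90 ≥ 80
Round 2 — Orwell becomes insolvent.
  Jasper: +80 → 80 < 110
  Kent: +55 → 55 < 110
No further insolvencies.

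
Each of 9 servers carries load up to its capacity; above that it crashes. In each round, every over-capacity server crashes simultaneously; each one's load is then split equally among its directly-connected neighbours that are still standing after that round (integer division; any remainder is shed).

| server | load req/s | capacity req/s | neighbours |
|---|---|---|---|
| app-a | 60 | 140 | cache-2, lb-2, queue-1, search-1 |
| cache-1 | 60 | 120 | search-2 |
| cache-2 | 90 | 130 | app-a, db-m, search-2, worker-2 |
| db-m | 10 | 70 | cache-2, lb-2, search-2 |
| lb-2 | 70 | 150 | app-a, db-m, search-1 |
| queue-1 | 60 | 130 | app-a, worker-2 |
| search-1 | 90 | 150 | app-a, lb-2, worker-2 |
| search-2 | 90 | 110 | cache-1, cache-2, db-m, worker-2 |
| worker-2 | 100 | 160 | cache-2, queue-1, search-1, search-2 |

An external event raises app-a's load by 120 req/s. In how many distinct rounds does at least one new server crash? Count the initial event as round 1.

5

Round 1 — app-a at 180 > 140. app-a crashes.
  app-a sheds 180 req/s to cache-2, lb-2, queue-1, search-1: 45 each.
    cache-2: 90+45 = 135 > 130
    lb-2: 70+45 = 115 ≤ 150
    queue-1: 60+45 = 105 ≤ 130
    search-1: 90+45 = 135 ≤ 150
Round 2 — cache-2 crashes.
  cache-2 sheds 135 req/s to db-m, search-2, worker-2: 45 each.
    db-m: 10+45 = 55 ≤ 70
    search-2: 90+45 = 135 > 110
    worker-2: 100+45 = 145 ≤ 160
Round 3 — search-2 crashes.
  search-2 sheds 135 req/s to cache-1, db-m, worker-2: 45 each.
    cache-1: 60+45 = 105 ≤ 120
    db-m: 55+45 = 100 > 70
    worker-2: 145+45 = 190 > 160
Round 4 — db-m, worker-2 crash.
  db-m sheds 100 req/s to lb-2: 100 each.
    lb-2: 115+100 = 215 > 150
  worker-2 sheds 190 req/s to queue-1, search-1: 95 each.
    queue-1: 105+95 = 200 > 130
    search-1: 135+95 = 230 > 150
Round 5 — lb-2, queue-1, search-1 crash.
  lb-2 sheds 215 req/s: no online neighbours, lost.
  queue-1 sheds 200 req/s: no online neighbours, lost.
  search-1 sheds 230 req/s: no online neighbours, lost.
No further crashes.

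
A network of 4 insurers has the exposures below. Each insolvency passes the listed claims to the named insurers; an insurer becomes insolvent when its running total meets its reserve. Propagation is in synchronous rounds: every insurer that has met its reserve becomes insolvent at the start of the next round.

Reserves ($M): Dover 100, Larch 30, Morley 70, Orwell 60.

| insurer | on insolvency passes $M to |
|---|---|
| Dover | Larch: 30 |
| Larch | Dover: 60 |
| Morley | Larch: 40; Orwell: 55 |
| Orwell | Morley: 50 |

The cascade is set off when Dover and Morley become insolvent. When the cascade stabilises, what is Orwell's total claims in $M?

Round 1 — Dover, Morley become insolvent (initial).
  Larch: +30+40 → 70 ≥ 30
  Orwell: +55 → 55 < 60
Round 2 — Larch becomes insolvent.
No further insolvencies.

55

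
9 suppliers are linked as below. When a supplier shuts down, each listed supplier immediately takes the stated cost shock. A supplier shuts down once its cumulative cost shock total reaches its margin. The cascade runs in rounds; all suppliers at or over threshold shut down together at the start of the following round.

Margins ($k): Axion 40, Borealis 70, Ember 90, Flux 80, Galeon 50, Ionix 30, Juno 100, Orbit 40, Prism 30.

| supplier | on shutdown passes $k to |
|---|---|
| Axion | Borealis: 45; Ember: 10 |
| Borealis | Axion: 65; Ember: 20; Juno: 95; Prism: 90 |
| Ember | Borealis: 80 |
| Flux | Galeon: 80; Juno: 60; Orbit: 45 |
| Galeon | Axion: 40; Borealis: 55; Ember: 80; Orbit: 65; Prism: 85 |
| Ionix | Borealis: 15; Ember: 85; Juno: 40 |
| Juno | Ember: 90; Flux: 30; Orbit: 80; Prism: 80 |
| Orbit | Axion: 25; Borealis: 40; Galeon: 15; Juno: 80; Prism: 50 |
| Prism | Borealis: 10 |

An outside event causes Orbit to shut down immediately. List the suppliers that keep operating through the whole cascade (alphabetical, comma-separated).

Round 1 — Orbit shuts down (initial).
  Axion: +25 → 25 < 40
  Borealis: +40 → 40 < 70
  Galeon: +15 → 15 < 50
  Juno: +80 → 80 < 100
  Prism: +50 → 50 ≥ 30
Round 2 — Prism shuts down.
  Borealis: +10 → 50 < 70
No further shutdowns.

Axion, Borealis, Ember, Flux, Galeon, Ionix, Juno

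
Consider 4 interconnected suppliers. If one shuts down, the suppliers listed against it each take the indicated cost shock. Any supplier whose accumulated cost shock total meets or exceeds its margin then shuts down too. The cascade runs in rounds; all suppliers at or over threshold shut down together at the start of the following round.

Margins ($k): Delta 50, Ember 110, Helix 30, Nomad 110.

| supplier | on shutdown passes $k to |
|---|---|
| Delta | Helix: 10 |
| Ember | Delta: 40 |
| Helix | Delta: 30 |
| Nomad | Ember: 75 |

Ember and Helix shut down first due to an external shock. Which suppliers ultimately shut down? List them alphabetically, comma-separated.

Round 1 — Ember, Helix shut down (initial).
  Delta: +40+30 → 70 ≥ 50
Round 2 — Delta shuts down.
No further shutdowns.

Delta, Ember, Helix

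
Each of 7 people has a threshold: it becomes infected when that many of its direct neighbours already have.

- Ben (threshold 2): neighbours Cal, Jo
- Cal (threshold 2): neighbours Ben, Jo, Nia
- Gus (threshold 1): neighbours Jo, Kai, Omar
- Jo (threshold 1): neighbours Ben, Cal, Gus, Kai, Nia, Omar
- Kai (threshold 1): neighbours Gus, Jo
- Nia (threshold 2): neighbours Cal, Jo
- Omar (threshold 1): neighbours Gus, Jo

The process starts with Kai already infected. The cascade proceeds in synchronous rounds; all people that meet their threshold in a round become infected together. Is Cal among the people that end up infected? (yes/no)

Round 1 — Kai becomes infected (initial).
Round 2 — checking thresholds:
  Gus: 1 of 3 neighbours ≥ 1, becomes infected.
  Jo: 1 of 6 neighbours ≥ 1, becomes infected.
Round 3 — checking thresholds:
  Ben: 1 of 2 neighbours < 2, holds.
  Cal: 1 of 3 neighbours < 2, holds.
  Nia: 1 of 2 neighbours < 2, holds.
  Omar: 2 of 2 neighbours ≥ 1, becomes infected.
Round 4 — no new infections; cascade stops.

no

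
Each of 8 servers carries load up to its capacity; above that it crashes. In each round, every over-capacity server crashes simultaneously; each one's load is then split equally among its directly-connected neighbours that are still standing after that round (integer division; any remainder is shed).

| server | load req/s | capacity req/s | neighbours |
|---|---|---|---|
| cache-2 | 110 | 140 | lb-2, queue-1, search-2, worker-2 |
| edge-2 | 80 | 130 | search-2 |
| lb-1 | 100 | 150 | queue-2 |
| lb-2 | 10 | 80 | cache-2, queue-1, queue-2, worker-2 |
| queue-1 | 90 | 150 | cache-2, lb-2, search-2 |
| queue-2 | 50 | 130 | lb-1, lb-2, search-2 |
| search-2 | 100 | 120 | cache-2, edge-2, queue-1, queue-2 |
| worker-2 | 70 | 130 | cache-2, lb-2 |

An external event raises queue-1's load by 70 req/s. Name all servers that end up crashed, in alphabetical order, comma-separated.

cache-2, edge-2, lb-1, lb-2, queue-1, queue-2, search-2, worker-2

Round 1 — queue-1 at 160 > 150. queue-1 crashes.
  queue-1 sheds 160 req/s to cache-2, lb-2, search-2: 53 each (1 lost).
    cache-2: 110+53 = 163 > 140
    lb-2: 10+53 = 63 ≤ 80
    search-2: 100+53 = 153 > 120
Round 2 — cache-2, search-2 crash.
  cache-2 sheds 163 req/s to lb-2, worker-2: 81 each (1 lost).
    lb-2: 63+81 = 144 > 80
    worker-2: 70+81 = 151 > 130
  search-2 sheds 153 req/s to edge-2, queue-2: 76 each (1 lost).
    edge-2: 80+76 = 156 > 130
    queue-2: 50+76 = 126 ≤ 130
Round 3 — edge-2, lb-2, worker-2 crash.
  edge-2 sheds 156 req/s: no online neighbours, lost.
  lb-2 sheds 144 req/s to queue-2: 144 each.
    queue-2: 126+144 = 270 > 130
  worker-2 sheds 151 req/s: no online neighbours, lost.
Round 4 — queue-2 crashes.
  queue-2 sheds 270 req/s to lb-1: 270 each.
    lb-1: 100+270 = 370 > 150
Round 5 — lb-1 crashes.
  lb-1 sheds 370 req/s: no online neighbours, lost.
No further crashes.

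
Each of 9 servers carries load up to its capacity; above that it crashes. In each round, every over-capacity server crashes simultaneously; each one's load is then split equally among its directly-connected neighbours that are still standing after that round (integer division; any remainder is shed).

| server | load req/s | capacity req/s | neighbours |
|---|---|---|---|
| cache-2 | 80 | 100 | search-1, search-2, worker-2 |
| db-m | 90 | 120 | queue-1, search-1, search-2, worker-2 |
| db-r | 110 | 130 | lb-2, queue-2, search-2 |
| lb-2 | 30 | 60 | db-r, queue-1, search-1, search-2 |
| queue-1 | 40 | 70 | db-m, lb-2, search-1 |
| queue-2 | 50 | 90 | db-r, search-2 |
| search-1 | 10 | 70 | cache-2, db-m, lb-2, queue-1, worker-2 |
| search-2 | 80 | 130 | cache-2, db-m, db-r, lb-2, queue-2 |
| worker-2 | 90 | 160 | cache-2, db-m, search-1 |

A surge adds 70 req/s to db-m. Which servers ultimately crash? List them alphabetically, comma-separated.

cache-2, db-m, db-r, lb-2, queue-1, queue-2, search-1, search-2, worker-2

Round 1 — db-m at 160 > 120. db-m crashes.
  db-m sheds 160 req/s to queue-1, search-1, search-2, worker-2: 40 each.
    queue-1: 40+40 = 80 > 70
    search-1: 10+40 = 50 ≤ 70
    search-2: 80+40 = 120 ≤ 130
    worker-2: 90+40 = 130 ≤ 160
Round 2 — queue-1 crashes.
  queue-1 sheds 80 req/s to lb-2, search-1: 40 each.
    lb-2: 30+40 = 70 > 60
    search-1: 50+40 = 90 > 70
Round 3 — lb-2, search-1 crash.
  lb-2 sheds 70 req/s to db-r, search-2: 35 each.
    db-r: 110+35 = 145 > 130
    search-2: 120+35 = 155 > 130
  search-1 sheds 90 req/s to cache-2, worker-2: 45 each.
    cache-2: 80+45 = 125 > 100
    worker-2: 130+45 = 175 > 160
Round 4 — cache-2, db-r, search-2, worker-2 crash.
  cache-2 sheds 125 req/s: no online neighbours, lost.
  db-r sheds 145 req/s to queue-2: 145 each.
    queue-2: 50+145 = 195 > 90
  search-2 sheds 155 req/s to queue-2: 155 each.
    queue-2: 195+155 = 350 > 90
  worker-2 sheds 175 req/s: no online neighbours, lost.
Round 5 — queue-2 crashes.
  queue-2 sheds 350 req/s: no online neighbours, lost.
No further crashes.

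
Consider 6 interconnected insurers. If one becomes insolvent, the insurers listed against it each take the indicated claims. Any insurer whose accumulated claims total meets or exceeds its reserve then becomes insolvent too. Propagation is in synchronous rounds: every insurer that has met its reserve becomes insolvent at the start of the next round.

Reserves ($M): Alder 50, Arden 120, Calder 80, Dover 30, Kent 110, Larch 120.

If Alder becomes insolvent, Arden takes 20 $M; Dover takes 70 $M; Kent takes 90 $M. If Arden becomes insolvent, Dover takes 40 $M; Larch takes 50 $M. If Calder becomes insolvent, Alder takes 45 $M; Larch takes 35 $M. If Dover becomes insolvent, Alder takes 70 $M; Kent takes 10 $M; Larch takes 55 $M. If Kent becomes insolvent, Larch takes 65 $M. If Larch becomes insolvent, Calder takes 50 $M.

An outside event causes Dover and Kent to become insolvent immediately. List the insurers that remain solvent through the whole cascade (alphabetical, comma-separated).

Arden, Calder

Round 1 — Dover, Kent become insolvent (initial).
  Alder: +70 → 70 ≥ 50
  Larch: +55+65 → 120 ≥ 120
Round 2 — Alder, Larch become insolvent.
  Arden: +20 → 20 < 120
  Calder: +50 → 50 < 80
No further insolvencies.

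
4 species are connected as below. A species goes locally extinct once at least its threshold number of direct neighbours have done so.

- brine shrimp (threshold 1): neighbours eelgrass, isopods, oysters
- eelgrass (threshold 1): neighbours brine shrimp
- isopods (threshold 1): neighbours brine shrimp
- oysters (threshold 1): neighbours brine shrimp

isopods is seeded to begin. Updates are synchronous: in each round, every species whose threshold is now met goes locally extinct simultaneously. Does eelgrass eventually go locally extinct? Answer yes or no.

Round 1 — isopods goes locally extinct (initial).
Round 2 — checking thresholds:
  brine shrimp: 1 of 3 neighbours ≥ 1, goes locally extinct.
Round 3 — checking thresholds:
  eelgrass: 1 of 1 neighbours ≥ 1, goes locally extinct.
  oysters: 1 of 1 neighbours ≥ 1, goes locally extinct.
Round 4 — no new extinctions; cascade stops.

yes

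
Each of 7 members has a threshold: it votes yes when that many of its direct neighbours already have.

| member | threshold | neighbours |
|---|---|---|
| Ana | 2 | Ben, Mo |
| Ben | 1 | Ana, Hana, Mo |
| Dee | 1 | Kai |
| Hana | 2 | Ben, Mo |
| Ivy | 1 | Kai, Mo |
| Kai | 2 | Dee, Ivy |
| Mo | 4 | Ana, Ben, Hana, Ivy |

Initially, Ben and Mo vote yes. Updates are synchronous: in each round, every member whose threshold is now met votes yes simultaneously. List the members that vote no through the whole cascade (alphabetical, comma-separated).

Dee, Kai

Round 1 — Ben, Mo vote yes (initial).
Round 2 — checking thresholds:
  Ana: 2 of 2 neighbours ≥ 2, votes yes.
  Hana: 2 of 2 neighbours ≥ 2, votes yes.
  Ivy: 1 of 2 neighbours ≥ 1, votes yes.
Round 3 — no new yes votes; cascade stops.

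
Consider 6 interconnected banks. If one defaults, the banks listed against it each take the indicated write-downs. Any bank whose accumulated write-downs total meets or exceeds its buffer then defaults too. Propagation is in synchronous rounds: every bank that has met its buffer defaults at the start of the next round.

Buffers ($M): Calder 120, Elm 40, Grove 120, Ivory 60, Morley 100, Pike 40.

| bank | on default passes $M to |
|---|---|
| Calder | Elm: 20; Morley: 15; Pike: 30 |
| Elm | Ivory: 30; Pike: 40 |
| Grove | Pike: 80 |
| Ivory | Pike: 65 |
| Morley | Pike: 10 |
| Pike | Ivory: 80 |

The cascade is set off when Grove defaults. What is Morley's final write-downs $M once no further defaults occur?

0

Round 1 — Grove defaults (initial).
  Pike: +80 → 80 ≥ 40
Round 2 — Pike defaults.
  Ivory: +80 → 80 ≥ 60
Round 3 — Ivory defaults.
No further defaults.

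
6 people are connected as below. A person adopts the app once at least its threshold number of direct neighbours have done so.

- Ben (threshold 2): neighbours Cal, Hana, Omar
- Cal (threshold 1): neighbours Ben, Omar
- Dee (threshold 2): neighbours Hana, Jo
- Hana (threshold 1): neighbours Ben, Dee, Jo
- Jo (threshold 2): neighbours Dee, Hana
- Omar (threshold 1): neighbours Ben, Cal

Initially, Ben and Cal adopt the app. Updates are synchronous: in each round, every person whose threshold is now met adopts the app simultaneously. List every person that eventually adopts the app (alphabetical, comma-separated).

Ben, Cal, Hana, Omar

Round 1 — Ben, Cal adopt the app (initial).
Round 2 — checking thresholds:
  Hana: 1 of 3 neighbours ≥ 1, adopts the app.
  Omar: 2 of 2 neighbours ≥ 1, adopts the app.
Round 3 — no new adoptions; cascade stops.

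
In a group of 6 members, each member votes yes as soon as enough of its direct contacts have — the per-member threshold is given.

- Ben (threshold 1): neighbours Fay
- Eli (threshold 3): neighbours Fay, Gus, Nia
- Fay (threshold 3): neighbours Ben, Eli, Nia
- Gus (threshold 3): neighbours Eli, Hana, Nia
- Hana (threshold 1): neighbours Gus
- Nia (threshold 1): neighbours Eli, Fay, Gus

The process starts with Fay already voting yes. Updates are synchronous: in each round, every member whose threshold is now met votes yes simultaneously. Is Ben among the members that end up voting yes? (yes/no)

Round 1 — Fay votes yes (initial).
Round 2 — checking thresholds:
  Ben: 1 of 1 neighbours ≥ 1, votes yes.
  Eli: 1 of 3 neighbours < 3, holds.
  Nia: 1 of 3 neighbours ≥ 1, votes yes.
Round 3 — no new yes votes; cascade stops.

yes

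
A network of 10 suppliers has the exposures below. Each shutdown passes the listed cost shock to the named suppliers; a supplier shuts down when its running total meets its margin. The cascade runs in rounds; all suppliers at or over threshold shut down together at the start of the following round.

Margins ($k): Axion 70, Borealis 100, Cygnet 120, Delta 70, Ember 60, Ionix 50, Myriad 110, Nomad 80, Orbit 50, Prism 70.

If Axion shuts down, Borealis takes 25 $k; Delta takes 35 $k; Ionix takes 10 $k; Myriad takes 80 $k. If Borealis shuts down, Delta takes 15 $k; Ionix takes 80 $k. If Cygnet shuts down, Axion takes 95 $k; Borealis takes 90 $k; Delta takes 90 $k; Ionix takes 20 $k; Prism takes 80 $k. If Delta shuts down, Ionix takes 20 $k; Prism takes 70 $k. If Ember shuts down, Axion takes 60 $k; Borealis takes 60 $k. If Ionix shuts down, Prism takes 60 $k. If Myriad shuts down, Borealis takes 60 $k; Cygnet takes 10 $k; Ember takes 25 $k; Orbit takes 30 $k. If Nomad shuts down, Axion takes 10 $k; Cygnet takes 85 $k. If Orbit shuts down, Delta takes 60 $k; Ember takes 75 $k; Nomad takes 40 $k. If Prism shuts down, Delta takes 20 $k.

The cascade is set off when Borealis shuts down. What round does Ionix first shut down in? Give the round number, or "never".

Round 1 — Borealis shuts down (initial).
  Delta: +15 → 15 < 70
  Ionix: +80 → 80 ≥ 50
Round 2 — Ionix shuts down.
  Prism: +60 → 60 < 70
No further shutdowns.

2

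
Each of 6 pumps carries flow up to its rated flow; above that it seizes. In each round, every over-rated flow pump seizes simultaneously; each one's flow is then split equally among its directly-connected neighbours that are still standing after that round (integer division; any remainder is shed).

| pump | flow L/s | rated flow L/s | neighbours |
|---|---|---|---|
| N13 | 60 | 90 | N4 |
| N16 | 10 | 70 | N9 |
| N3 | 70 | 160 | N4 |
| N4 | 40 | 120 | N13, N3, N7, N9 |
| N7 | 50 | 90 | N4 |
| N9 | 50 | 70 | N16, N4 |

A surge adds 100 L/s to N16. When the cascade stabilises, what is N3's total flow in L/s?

136

Round 1 — N16 at 110 > 70. N16 seizes.
  N16 sheds 110 L/s to N9: 110 each.
    N9: 50+110 = 160 > 70
Round 2 — N9 seizes.
  N9 sheds 160 L/s to N4: 160 each.
    N4: 40+160 = 200 > 120
Round 3 — N4 seizes.
  N4 sheds 200 L/s to N13, N3, N7: 66 each (2 lost).
    N13: 60+66 = 126 > 90
    N3: 70+66 = 136 ≤ 160
    N7: 50+66 = 116 > 90
Round 4 — N13, N7 seize.
  N13 sheds 126 L/s: no online neighbours, lost.
  N7 sheds 116 L/s: no online neighbours, lost.
No further seizures.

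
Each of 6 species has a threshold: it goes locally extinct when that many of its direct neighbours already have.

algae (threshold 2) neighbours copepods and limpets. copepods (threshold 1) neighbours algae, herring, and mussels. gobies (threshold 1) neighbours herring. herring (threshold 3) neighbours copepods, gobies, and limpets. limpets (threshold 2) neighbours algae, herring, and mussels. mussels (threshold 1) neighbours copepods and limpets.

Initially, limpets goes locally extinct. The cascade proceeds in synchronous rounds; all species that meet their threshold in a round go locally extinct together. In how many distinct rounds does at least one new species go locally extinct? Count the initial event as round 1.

Round 1 — limpets goes locally extinct (initial).
Round 2 — checking thresholds:
  algae: 1 of 2 neighbours < 2, below threshold.
  herring: 1 of 3 neighbours < 3, below threshold.
  mussels: 1 of 2 neighbours ≥ 1, goes locally extinct.
Round 3 — checking thresholds:
  algae: 1 of 2 neighbours < 2, below threshold.
  copepods: 1 of 3 neighbours ≥ 1, goes locally extinct.
  herring: 1 of 3 neighbours < 3, below threshold.
Round 4 — checking thresholds:
  algae: 2 of 2 neighbours ≥ 2, goes locally extinct.
  herring: 2 of 3 neighbours < 3, below threshold.
Round 5 — no new extinctions; cascade stops.

4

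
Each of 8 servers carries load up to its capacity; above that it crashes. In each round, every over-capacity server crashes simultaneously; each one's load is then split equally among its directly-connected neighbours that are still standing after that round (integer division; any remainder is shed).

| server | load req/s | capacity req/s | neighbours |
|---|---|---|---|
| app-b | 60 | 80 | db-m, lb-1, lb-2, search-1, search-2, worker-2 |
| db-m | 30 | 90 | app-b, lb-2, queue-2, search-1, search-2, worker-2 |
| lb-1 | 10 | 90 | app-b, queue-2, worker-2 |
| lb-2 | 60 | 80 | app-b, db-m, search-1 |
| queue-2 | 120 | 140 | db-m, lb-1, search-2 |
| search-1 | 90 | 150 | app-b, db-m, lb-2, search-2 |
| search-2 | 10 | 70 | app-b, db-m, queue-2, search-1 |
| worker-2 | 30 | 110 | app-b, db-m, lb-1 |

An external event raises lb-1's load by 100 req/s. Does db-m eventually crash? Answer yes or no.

Round 1 — lb-1 at 110 > 90. lb-1 crashes.
  lb-1 sheds 110 req/s to app-b, queue-2, worker-2: 36 each (2 lost).
    app-b: 60+36 = 96 > 80
    queue-2: 120+36 = 156 > 140
    worker-2: 30+36 = 66 ≤ 110
Round 2 — app-b, queue-2 crash.
  app-b sheds 96 req/s to db-m, lb-2, search-1, search-2, worker-2: 19 each (1 lost).
    db-m: 30+19 = 49 ≤ 90
    lb-2: 60+19 = 79 ≤ 80
    search-1: 90+19 = 109 ≤ 150
    search-2: 10+19 = 29 ≤ 70
    worker-2: 66+19 = 85 ≤ 110
  queue-2 sheds 156 req/s to db-m, search-2: 78 each.
    db-m: 49+78 = 127 > 90
    search-2: 29+78 = 107 > 70
Round 3 — db-m, search-2 crash.
  db-m sheds 127 req/s to lb-2, search-1, worker-2: 42 each (1 lost).
    lb-2: 79+42 = 121 > 80
    search-1: 109+42 = 151 > 150
    worker-2: 85+42 = 127 > 110
  search-2 sheds 107 req/s to search-1: 107 each.
    search-1: 151+107 = 258 > 150
Round 4 — lb-2, search-1, worker-2 crash.
  lb-2 sheds 121 req/s: no online neighbours, lost.
  search-1 sheds 258 req/s: no online neighbours, lost.
  worker-2 sheds 127 req/s: no online neighbours, lost.
No further crashes.

yes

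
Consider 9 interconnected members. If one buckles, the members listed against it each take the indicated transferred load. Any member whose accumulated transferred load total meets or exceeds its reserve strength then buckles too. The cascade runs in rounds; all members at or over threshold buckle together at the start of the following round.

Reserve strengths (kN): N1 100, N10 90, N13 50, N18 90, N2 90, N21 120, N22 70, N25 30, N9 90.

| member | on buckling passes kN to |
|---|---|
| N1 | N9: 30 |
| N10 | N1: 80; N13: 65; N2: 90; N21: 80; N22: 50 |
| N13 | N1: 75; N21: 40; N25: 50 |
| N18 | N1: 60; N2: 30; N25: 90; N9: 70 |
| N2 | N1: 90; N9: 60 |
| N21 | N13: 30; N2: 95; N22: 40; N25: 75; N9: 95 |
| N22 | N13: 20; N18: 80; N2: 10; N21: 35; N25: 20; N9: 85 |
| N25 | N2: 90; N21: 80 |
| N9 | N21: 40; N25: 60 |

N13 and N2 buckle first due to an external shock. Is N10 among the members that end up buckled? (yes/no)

Round 1 — N13, N2 buckle (initial).
  N1: +75+90 → 165 ≥ 100
  N21: +40 → 40 < 120
  N25: +50 → 50 ≥ 30
  N9: +60 → 60 < 90
Round 2 — N1, N25 buckle.
  N21: +80 → 120 ≥ 120
  N9: +30 → 90 ≥ 90
Round 3 — N21, N9 buckle.
  N22: +40 → 40 < 70
No further bucklings.

no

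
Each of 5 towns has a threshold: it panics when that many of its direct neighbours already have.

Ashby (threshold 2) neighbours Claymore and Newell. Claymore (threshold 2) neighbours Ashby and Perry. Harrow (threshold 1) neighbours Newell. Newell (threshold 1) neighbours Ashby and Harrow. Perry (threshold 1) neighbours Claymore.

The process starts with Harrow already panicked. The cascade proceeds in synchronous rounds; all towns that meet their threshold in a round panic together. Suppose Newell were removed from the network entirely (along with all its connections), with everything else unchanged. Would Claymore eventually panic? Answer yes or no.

no

With Newell removed:
Round 1 — Harrow panics (initial).
Round 2 — no new panics; cascade stops.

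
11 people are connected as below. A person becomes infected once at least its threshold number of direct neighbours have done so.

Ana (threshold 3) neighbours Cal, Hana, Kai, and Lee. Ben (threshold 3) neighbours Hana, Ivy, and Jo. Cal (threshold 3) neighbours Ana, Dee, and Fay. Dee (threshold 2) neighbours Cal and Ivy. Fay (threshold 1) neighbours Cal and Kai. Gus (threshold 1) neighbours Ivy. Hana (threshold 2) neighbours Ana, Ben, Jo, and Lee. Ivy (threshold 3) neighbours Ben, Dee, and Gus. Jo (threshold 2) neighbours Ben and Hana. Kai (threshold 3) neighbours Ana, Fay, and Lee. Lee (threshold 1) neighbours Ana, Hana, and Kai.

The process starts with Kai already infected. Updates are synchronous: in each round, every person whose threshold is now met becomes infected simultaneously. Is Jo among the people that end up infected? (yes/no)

no

Round 1 — Kai becomes infected (initial).
Round 2 — checking thresholds:
  Ana: 1 of 4 neighbours < 3, below threshold.
  Fay: 1 of 2 neighbours ≥ 1, becomes infected.
  Lee: 1 of 3 neighbours ≥ 1, becomes infected.
Round 3 — no new infections; cascade stops.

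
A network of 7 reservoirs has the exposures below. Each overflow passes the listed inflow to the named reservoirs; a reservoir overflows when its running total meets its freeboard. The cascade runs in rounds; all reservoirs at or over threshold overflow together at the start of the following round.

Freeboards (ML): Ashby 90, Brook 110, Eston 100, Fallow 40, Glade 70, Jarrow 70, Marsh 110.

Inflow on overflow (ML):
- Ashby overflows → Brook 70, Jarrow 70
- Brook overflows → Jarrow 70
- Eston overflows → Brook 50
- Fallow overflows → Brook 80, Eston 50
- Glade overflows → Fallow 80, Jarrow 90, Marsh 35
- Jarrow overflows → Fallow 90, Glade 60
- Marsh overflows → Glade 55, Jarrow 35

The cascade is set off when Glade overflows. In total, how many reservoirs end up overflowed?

3

Round 1 — Glade overflows (initial).
  Fallow: +80 → 80 ≥ 40
  Jarrow: +90 → 90 ≥ 70
  Marsh: +35 → 35 < 110
Round 2 — Fallow, Jarrow overflow.
  Brook: +80 → 80 < 110
  Eston: +50 → 50 < 100
No further overflows.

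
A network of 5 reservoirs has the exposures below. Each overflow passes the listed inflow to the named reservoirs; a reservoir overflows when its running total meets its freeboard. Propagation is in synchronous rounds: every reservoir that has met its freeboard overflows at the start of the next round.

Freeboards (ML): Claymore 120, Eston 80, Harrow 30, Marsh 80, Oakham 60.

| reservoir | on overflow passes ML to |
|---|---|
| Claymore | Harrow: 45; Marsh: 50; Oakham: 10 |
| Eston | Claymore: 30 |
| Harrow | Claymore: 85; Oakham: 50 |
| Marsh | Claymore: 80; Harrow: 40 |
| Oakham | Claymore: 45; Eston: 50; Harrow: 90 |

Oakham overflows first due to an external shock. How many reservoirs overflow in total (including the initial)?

Round 1 — Oakham overflows (initial).
  Claymore: +45 → 45 < 120
  Eston: +50 → 50 < 80
  Harrow: +90 → 90 ≥ 30
Round 2 — Harrow overflows.
  Claymore: +85 → 130 ≥ 120
Round 3 — Claymore overflows.
  Marsh: +50 → 50 < 80
No further overflows.

3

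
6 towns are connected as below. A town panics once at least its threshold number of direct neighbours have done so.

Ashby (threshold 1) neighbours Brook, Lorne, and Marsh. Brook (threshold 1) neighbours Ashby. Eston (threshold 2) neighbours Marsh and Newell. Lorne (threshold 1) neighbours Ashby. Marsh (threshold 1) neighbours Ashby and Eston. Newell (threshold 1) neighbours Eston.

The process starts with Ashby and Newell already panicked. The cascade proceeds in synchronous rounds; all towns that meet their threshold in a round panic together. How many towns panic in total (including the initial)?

6

Round 1 — Ashby, Newell panic (initial).
Round 2 — checking thresholds:
  Brook: 1 of 1 neighbours ≥ 1, panics.
  Eston: 1 of 2 neighbours < 2, below threshold.
  Lorne: 1 of 1 neighbours ≥ 1, panics.
  Marsh: 1 of 2 neighbours ≥ 1, panics.
Round 3 — checking thresholds:
  Eston: 2 of 2 neighbours ≥ 2, panics.
Round 4 — no new panics; cascade stops.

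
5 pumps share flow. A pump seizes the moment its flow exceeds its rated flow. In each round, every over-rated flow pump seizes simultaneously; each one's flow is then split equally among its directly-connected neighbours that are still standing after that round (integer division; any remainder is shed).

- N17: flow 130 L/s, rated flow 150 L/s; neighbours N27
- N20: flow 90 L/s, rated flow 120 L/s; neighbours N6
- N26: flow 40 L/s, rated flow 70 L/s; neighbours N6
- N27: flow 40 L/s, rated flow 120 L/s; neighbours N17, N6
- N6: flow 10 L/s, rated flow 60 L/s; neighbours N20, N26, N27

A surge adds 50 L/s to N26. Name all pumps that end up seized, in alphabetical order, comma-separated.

N20, N26, N6

Round 1 — N26 at 90 > 70. N26 seizes.
  N26 sheds 90 L/s to N6: 90 each.
    N6: 10+90 = 100 > 60
Round 2 — N6 seizes.
  N6 sheds 100 L/s to N20, N27: 50 each.
    N20: 90+50 = 140 > 120
    N27: 40+50 = 90 ≤ 120
Round 3 — N20 seizes.
  N20 sheds 140 L/s: no online neighbours, lost.
No further seizures.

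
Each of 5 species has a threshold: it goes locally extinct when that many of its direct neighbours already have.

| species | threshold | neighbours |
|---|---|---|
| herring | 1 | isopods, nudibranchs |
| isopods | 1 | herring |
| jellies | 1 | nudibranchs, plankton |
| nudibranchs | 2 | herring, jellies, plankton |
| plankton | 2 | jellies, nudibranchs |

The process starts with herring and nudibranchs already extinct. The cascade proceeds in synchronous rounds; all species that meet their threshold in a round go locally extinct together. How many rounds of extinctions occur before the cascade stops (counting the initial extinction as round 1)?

Round 1 — herring, nudibranchs go locally extinct (initial).
Round 2 — checking thresholds:
  isopods: 1 of 1 neighbours ≥ 1, goes locally extinct.
  jellies: 1 of 2 neighbours ≥ 1, goes locally extinct.
  plankton: 1 of 2 neighbours < 2, holds.
Round 3 — checking thresholds:
  plankton: 2 of 2 neighbours ≥ 2, goes locally extinct.
Round 4 — no new extinctions; cascade stops.

3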